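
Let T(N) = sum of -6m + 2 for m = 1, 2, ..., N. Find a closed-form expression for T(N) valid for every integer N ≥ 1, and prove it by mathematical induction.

T(N) = -N(3N + 1)

We claim T(N) = -N(3N + 1) for all N ≥ 1.
When N = 1: T(1) = -4, and the closed form gives -4. They agree.
Inductive step: suppose the statement holds for some m ≥ 1, so T(m) = m(-3m - 1).
Then T(m+1) = T(m) + (-6m - 4) = (m(-3m - 1)) + (-6m - 4).
Simplifying, T(m+1) = -(m + 1)(3m + 4) = -(m+1)(3(m+1) + 1),
which is the closed form with N = m+1.
Hence, by induction on N, the claim holds for every N ≥ 1.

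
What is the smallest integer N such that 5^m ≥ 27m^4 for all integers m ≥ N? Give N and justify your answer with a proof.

N = 7

At m = 6: 15625 < 34992, so the inequality fails and N ≥ 7. We prove 5^m ≥ 27m^4 for all m ≥ 7.
Base step (m = 7): 5^m = 78125 and 27m^4 = 64827, so 78125 ≥ 64827.
Suppose the result is true for m = p, so 5^p ≥ 27p^4.
Then 5^(p + 1) = 5·(5^p) ≥ 5·(27p^4).
Also, for p ≥ 7 we have 5·(27p^4) ≥ 27(p+1)^4, since 5 ≥ (1 + 1/p)^4 for all p ≥ 7.
Combining, 5^(p + 1) ≥ 27(p+1)^4.
Hence, by induction on m, the claim holds for every m ≥ 7.
Hence the smallest such N is 7.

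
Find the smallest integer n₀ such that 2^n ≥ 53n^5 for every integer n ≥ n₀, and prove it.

At n = 30: 1073741824 < 1287900000, so the inequality fails and n₀ ≥ 31. We prove 2^n ≥ 53n^5 for all n ≥ 31.
For the base case n = 31: 2^n = 2147483648 and 53n^5 = 1517345003, so 2147483648 ≥ 1517345003.
Inductive step: assume the claim holds for n = r, so 2^r ≥ 53r^5.
Then 2^(r + 1) = 2·(2^r) ≥ 2·(53r^5).
Also, for r ≥ 31 we have 2·(53r^5) ≥ 53(r+1)^5, since 2 ≥ (1 + 1/r)^5 for all r ≥ 31.
Combining, 2^(r + 1) ≥ 53(r+1)^5.
This completes the induction.
Hence the smallest such n₀ is 31.

n₀ = 31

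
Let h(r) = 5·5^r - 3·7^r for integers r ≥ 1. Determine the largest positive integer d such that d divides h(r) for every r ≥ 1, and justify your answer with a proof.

d = 2

Computing the first values: h(1) = 4 and h(2) = -22; gcd(4, -22) = 2, so d ≤ 2.
We prove 2 | 5·5^r - 3·7^r for all r ≥ 1 by induction on r.
When r = 1: h(1) = 4 = 2·(2), so 2 | h(1).
Inductive step: suppose the statement holds for some i ≥ 1, i.e. 2 | h(i). Then
h(i+1) − 7·h(i) = (5·5^(i+1) - 3·7^(i+1)) − 7·(5·5^i - 3·7^i) = (5)·5^i·(5 − 7) = (-10)·5^i. Since 2 | h(i) by the inductive hypothesis, 2 | 7·h(i); and 2 | -10 since -10 = 2·-5. Therefore 2 | h(i+1).
This completes the induction.
Therefore the largest such d is 2.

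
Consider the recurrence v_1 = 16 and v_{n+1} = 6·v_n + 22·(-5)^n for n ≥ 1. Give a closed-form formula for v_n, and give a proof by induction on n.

Computing the first terms: v_1 = 16, v_2 = -14, v_3 = 466. This suggests v_n = -2(-5)^n + 6^n.
For the base case n = 1: the formula gives 16 = 16 = v_1.
For the inductive step, assume it holds for an arbitrary j ≥ 1, so v_j = -2(-5)^j + 6^j.
Then v_{j+1} = 6·v_j + 22·(-5)^j = 6·(-2(-5)^j + 6^j) + 22·(-5)^j = -2(-5)^(j + 1) + 6^(j + 1),
which is the claimed formula at n = j+1.
By induction, the statement is established for all n ≥ 1.

v_n = -2(-5)^n + 6^n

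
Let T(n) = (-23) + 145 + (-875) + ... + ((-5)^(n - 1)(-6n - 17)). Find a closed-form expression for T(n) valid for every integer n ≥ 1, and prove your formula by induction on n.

T(n) = (-5)^n(n + 3) - 3

We claim T(n) = (-5)^n(n + 3) - 3 for all n ≥ 1.
Base step (n = 1): T(1) = -23, and the closed form gives -23. They agree.
Suppose the result is true for n = m, so T(m) = (-5)^m(m + 3) - 3.
Then T(m+1) = T(m) + ((-5)^m(-6m - 23)) = ((-5)^m(m + 3) - 3) + ((-5)^m(-6m - 23)).
Simplifying, T(m+1) = -5(-5)^m·m - 20(-5)^m - 3 = (-5)^(m+1)((m+1) + 3) - 3,
which is the closed form with n = m+1.
This completes the induction.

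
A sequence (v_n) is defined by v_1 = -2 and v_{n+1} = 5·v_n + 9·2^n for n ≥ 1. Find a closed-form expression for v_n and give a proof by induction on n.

v_n = -3·2^n + 4·5^(n - 1)

Computing the first terms: v_1 = -2, v_2 = 8, v_3 = 76. This suggests v_n = -3·2^n + 4·5^(n - 1).
Base step (n = 1): the formula gives -2 = -2 = v_1.
For the inductive step, assume it holds for an arbitrary r ≥ 1, so v_r = -3·2^r + 4·5^(r - 1).
Then v_{r+1} = 5·v_r + 9·2^r = 5·(-3·2^r + 4·5^(r - 1)) + 9·2^r = -3·2^(r + 1) + 4·5^r = -3·2^(r+1) + 4·5^((r+1) - 1),
which is the claimed formula at n = r+1.
By induction, the statement is established for all n ≥ 1.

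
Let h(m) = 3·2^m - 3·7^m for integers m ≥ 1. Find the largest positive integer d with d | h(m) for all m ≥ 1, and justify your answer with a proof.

d = 15

Computing the first values: h(1) = -15 and h(2) = -135; gcd(-15, -135) = 15, so d ≤ 15.
We prove 15 | 3·2^m - 3·7^m for all m ≥ 1 by induction on m.
Base case (m = 1): h(1) = -15 = 15·(-1), so 15 | h(1).
Inductive step: assume the claim holds for m = i, i.e. 15 | h(i). Then
h(i+1) − 7·h(i) = (3·2^(i+1) - 3·7^(i+1)) − 7·(3·2^i - 3·7^i) = (3)·2^i·(2 − 7) = (-15)·2^i. Since 15 | h(i) by the inductive hypothesis, 15 | 7·h(i); and 15 | -15 since -15 = 15·-1. Therefore 15 | h(i+1).
This completes the induction.
Therefore the largest such d is 15.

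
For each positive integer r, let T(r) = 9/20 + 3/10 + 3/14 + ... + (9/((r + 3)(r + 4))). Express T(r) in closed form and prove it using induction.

T(r) = 9r/(4(r + 4))

We claim T(r) = 9r/(4(r + 4)) for all r ≥ 1.
When r = 1: T(1) = 9/20, and the closed form gives 9/20. They agree.
Inductive step: suppose the statement holds for some m ≥ 1, so T(m) = 9m/(4(m + 4)).
Then T(m+1) = T(m) + (9/((m + 4)(m + 5))) = (9m/(4(m + 4))) + (9/((m + 4)(m + 5))).
Simplifying, T(m+1) = 9(m + 1)/(4(m + 5)) = 9(m+1)/(4((m+1) + 4)),
which is the closed form with r = m+1.
This completes the induction.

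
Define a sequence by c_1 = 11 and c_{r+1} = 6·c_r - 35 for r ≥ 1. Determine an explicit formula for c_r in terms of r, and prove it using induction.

c_r = 4·6^(r - 1) + 7

Computing the first terms: c_1 = 11, c_2 = 31, c_3 = 151. This suggests c_r = 4·6^(r - 1) + 7.
Base step (r = 1): the formula gives 11 = 11 = c_1.
Inductive step: suppose the statement holds for some j ≥ 1, so c_j = 4·6^(j - 1) + 7.
Then c_{j+1} = 6·c_j - 35 = 6·(4·6^(j - 1) + 7) - 35 = 4·6^j + 7 = 4·6^((j+1) - 1) + 7,
which is the claimed formula at r = j+1.
By induction, the statement is established for all r ≥ 1.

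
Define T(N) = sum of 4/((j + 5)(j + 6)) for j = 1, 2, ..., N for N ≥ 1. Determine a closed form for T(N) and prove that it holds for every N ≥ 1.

We claim T(N) = 2N/(3(N + 6)) for all N ≥ 1.
When N = 1: T(1) = 2/21, and the closed form gives 2/21. They agree.
Inductive step: suppose the statement holds for some j ≥ 1, so T(j) = 2j/(3(j + 6)).
Then T(j+1) = T(j) + (4/((j + 6)(j + 7))) = (2j/(3(j + 6))) + (4/((j + 6)(j + 7))).
Simplifying, T(j+1) = 2(j + 1)/(3(j + 7)) = 2(j+1)/(3((j+1) + 6)),
which is the closed form with N = j+1.
By the principle of mathematical induction, the result holds for all N ≥ 1.

T(N) = 2N/(3(N + 6))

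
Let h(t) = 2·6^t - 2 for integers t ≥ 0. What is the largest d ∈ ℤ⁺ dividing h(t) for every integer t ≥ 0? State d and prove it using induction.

Computing the first values: h(0) = 0 and h(1) = 10; gcd(0, 10) = 10, so d ≤ 10.
We prove 10 | 2·6^t - 2 for all t ≥ 0 by induction on t.
When t = 0: h(0) = 0 = 10·(0), so 10 | h(0).
Inductive step: suppose the statement holds for some m ≥ 0, i.e. 10 | h(m). Then
h(m+1) = 2·6^(m+1) - 2 = 6·(2·6^m - 2) + 10 = 6·h(m) + 10. The first term is divisible by 10 by the inductive hypothesis, and 10 is divisible by 10. Hence 10 | h(m+1).
This completes the induction.
Therefore the largest such d is 10.

d = 10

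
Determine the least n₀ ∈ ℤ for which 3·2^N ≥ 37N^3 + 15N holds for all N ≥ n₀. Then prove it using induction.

At N = 15: 98304 < 125100, so the inequality fails and n₀ ≥ 16. We prove 3·2^N ≥ 37N^3 + 15N for all N ≥ 16.
Base step (N = 16): 3·2^N = 196608 and 37N^3 + 15N = 151792, so 196608 ≥ 151792.
Inductive step: assume the claim holds for N = i, so 3·2^i ≥ 37i^3 + 15i.
Then 3·2^(i + 1) = 2·(3·2^i) ≥ 2·(37i^3 + 15i).
Also, for i ≥ 16 we have 2·(37i^3 + 15i) ≥ 37(i+1)^3 + 15(i+1), since 2·(37i^3 + 15i) − (37(i+1)^3 + 15(i+1)) = 37i^3 - 111i^2 - 96i - 52, which is nonnegative for all i ≥ 16.
Combining, 3·2^(i + 1) ≥ 37(i+1)^3 + 15(i+1).
This completes the induction.
Hence the smallest such n₀ is 16.

n₀ = 16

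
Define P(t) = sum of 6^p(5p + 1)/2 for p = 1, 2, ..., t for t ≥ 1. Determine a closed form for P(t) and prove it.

We claim P(t) = 3·6^t·t for all t ≥ 1.
For the base case t = 1: P(1) = 18, and the closed form gives 18. They agree.
Suppose the result is true for t = p, so P(p) = 3·6^p·p.
Then P(p+1) = P(p) + (6^p(15p + 18)) = (3·6^p·p) + (6^p(15p + 18)).
Simplifying, P(p+1) = 18·6^p(p + 1) = 3·6^(p+1)·(p+1),
which is the closed form with t = p+1.
By induction, the statement is established for all t ≥ 1.

P(t) = 3·6^t·t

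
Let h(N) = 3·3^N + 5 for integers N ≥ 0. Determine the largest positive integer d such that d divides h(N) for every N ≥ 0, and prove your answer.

Computing the first values: h(0) = 8 and h(1) = 14; gcd(8, 14) = 2, so d ≤ 2.
We prove 2 | 3·3^N + 5 for all N ≥ 0 by induction on N.
Base step (N = 0): h(0) = 8 = 2·(4), so 2 | h(0).
Suppose the result is true for N = k, i.e. 2 | h(k). Then
h(k+1) = 3·3^(k+1) + 5 = 3·(3·3^k + 5) - 10 = 3·h(k) - 10. The first term is divisible by 2 by the inductive hypothesis, and -10 is divisible by 2. Hence 2 | h(k+1).
By the principle of mathematical induction, the result holds for all N ≥ 0.
Therefore the largest such d is 2.

d = 2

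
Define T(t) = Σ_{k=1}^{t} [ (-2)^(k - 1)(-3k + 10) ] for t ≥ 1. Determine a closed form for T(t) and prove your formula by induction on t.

T(t) = (-2)^t(t - 3) + 3

We claim T(t) = (-2)^t(t - 3) + 3 for all t ≥ 1.
Base case (t = 1): T(1) = 7, and the closed form gives 7. They agree.
Inductive step: suppose the statement holds for some k ≥ 1, so T(k) = (-2)^k(k - 3) + 3.
Then T(k+1) = T(k) + ((-2)^k(-3k + 7)) = ((-2)^k(k - 3) + 3) + ((-2)^k(-3k + 7)).
Simplifying, T(k+1) = (-2)^(k + 1)k + (-2)^(k + 2) + 3 = (-2)^(k+1)((k+1) - 3) + 3,
which is the closed form with t = k+1.
By induction, the statement is established for all t ≥ 1.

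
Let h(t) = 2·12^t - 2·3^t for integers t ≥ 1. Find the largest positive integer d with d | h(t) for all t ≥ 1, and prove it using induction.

Computing the first values: h(1) = 18 and h(2) = 270; gcd(18, 270) = 18, so d ≤ 18.
We prove 18 | 2·12^t - 2·3^t for all t ≥ 1 by induction on t.
For the base case t = 1: h(1) = 18 = 18·(1), so 18 | h(1).
Suppose the result is true for t = r, i.e. 18 | h(r). Then
h(r+1) − 12·h(r) = (2·12^(r+1) - 2·3^(r+1)) − 12·(2·12^r - 2·3^r) = (-2)·3^r·(3 − 12) = (18)·3^r. Since 18 | h(r) by the inductive hypothesis, 18 | 12·h(r); and 18 | 18 since 18 = 18·1. Therefore 18 | h(r+1).
By the principle of mathematical induction, the result holds for all t ≥ 1.
Therefore the largest such d is 18.

d = 18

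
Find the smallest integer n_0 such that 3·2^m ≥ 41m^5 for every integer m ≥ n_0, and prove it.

n_0 = 28

At m = 27: 402653184 < 588305187, so the inequality fails and n_0 ≥ 28. We prove 3·2^m ≥ 41m^5 for all m ≥ 28.
Base step (m = 28): 3·2^m = 805306368 and 41m^5 = 705625088, so 805306368 ≥ 705625088.
Inductive step: suppose the statement holds for some j ≥ 28, so 3·2^j ≥ 41j^5.
Then 3·2^(j + 1) = 2·(3·2^j) ≥ 2·(41j^5).
Also, for j ≥ 28 we have 2·(41j^5) ≥ 41(j+1)^5, since 2 ≥ (1 + 1/j)^5 for all j ≥ 28.
Combining, 3·2^(j + 1) ≥ 41(j+1)^5.
By induction, the statement is established for all m ≥ 28.
Hence the smallest such n_0 is 28.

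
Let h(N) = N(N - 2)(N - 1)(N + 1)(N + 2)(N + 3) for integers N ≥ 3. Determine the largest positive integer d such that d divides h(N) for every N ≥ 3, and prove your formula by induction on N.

Computing the first values: h(3) = 720 and h(4) = 5040; gcd(720, 5040) = 720, so d ≤ 720.
We prove 720 | N(N - 2)(N - 1)(N + 1)(N + 2)(N + 3) for all N ≥ 3 by induction on N.
For the base case N = 3: h(3) = 720 = 720·(1), so 720 | h(3).
Inductive step: assume the claim holds for N = r, i.e. 720 | h(r). Then
h(r+1) − h(r) = (r-1)·r·(r+1)·(r+2)·(r+3)·(r+4) − (r-2)·(r-1)·r·(r+1)·(r+2)·(r+3) = (r-1)·r·(r+1)·(r+2)·(r+3)·[(r+4) − (r-2)] = 6·(r-1)·r·(r+1)·(r+2)·(r+3). The product of 5 consecutive integers is divisible by (5)! = 120, so h(r+1) − h(r) is divisible by 6·120 = 720. By the inductive hypothesis 720 | h(r), hence 720 | h(r+1).
Hence, by induction on N, the claim holds for every N ≥ 3.
Therefore the largest such d is 720.

d = 720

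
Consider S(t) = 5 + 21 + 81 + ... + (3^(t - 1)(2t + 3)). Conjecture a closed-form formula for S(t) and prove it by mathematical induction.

We claim S(t) = 3^t(t + 1) - 1 for all t ≥ 1.
Base step (t = 1): S(1) = 5, and the closed form gives 5. They agree.
For the inductive step, assume it holds for an arbitrary m ≥ 1, so S(m) = 3^m(m + 1) - 1.
Then S(m+1) = S(m) + (3^m(2m + 5)) = (3^m(m + 1) - 1) + (3^m(2m + 5)).
Simplifying, S(m+1) = 3·3^m·m + 6·3^m - 1 = 3^(m+1)((m+1) + 1) - 1,
which is the closed form with t = m+1.
By the principle of mathematical induction, the result holds for all t ≥ 1.

S(t) = 3^t(t + 1) - 1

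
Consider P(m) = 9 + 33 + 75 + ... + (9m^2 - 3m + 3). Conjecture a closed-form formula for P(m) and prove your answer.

P(m) = 3m(m^2 + m + 1)

We claim P(m) = 3m(m^2 + m + 1) for all m ≥ 1.
For the base case m = 1: P(1) = 9, and the closed form gives 9. They agree.
For the inductive step, assume it holds for an arbitrary p ≥ 1, so P(p) = 3p(p^2 + p + 1).
Then P(p+1) = P(p) + (-3p + 9(p + 1)^2) = (3p(p^2 + p + 1)) + (-3p + 9(p + 1)^2).
Simplifying, P(p+1) = 3(p + 1)(p^2 + 3p + 3) = 3(p+1)((p+1)^2 + (p+1) + 1),
which is the closed form with m = p+1.
This completes the induction.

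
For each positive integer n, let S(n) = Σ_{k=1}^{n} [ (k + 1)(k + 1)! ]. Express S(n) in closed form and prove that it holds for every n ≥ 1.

S(n) = (n + 2)! - 2

We claim S(n) = (n + 2)! - 2 for all n ≥ 1.
Base step (n = 1): S(1) = 4, and the closed form gives 4. They agree.
For the inductive step, assume it holds for an arbitrary k ≥ 1, so S(k) = (k + 2)! - 2.
Then S(k+1) = S(k) + ((k + 2)(k + 2)!) = ((k + 2)! - 2) + ((k + 2)(k + 2)!).
Simplifying, S(k+1) = ((k+1) + 2)! - 2,
which is the closed form with n = k+1.
Hence, by induction on n, the claim holds for every n ≥ 1.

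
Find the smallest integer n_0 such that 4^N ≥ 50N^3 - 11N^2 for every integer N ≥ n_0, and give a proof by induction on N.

At N = 7: 16384 < 16611, so the inequality fails and n_0 ≥ 8. We prove 4^N ≥ 50N^3 - 11N^2 for all N ≥ 8.
Base step (N = 8): 4^N = 65536 and 50N^3 - 11N^2 = 24896, so 65536 ≥ 24896.
For the inductive step, assume it holds for an arbitrary k ≥ 8, so 4^k ≥ 50k^3 - 11k^2.
Then 4^(k + 1) = 4·(4^k) ≥ 4·(50k^3 - 11k^2).
Also, for k ≥ 8 we have 4·(50k^3 - 11k^2) ≥ 50(k+1)^3 - 11(k+1)^2, since 4·(50k^3 - 11k^2) − (50(k+1)^3 - 11(k+1)^2) = 150k^3 - 183k^2 - 128k - 39, which is nonnegative for all k ≥ 8.
Combining, 4^(k + 1) ≥ 50(k+1)^3 - 11(k+1)^2.
Hence, by induction on N, the claim holds for every N ≥ 8.
Hence the smallest such n_0 is 8.

n_0 = 8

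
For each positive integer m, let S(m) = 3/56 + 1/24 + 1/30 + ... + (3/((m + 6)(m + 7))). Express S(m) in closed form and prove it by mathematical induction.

We claim S(m) = 3m/(7(m + 7)) for all m ≥ 1.
Base step (m = 1): S(1) = 3/56, and the closed form gives 3/56. They agree.
Inductive step: suppose the statement holds for some r ≥ 1, so S(r) = 3r/(7(r + 7)).
Then S(r+1) = S(r) + (3/((r + 7)(r + 8))) = (3r/(7(r + 7))) + (3/((r + 7)(r + 8))).
Simplifying, S(r+1) = 3(r + 1)/(7(r + 8)) = 3(r+1)/(7((r+1) + 7)),
which is the closed form with m = r+1.
By induction, the statement is established for all m ≥ 1.

S(m) = 3m/(7(m + 7))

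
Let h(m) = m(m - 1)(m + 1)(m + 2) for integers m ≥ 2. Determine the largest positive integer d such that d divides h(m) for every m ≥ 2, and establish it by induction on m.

Computing the first values: h(2) = 24 and h(3) = 120; gcd(24, 120) = 24, so d ≤ 24.
We prove 24 | m(m - 1)(m + 1)(m + 2) for all m ≥ 2 by induction on m.
Base step (m = 2): h(2) = 24 = 24·(1), so 24 | h(2).
Suppose the result is true for m = r, i.e. 24 | h(r). Then
h(r+1) − h(r) = r·(r+1)·(r+2)·(r+3) − (r-1)·r·(r+1)·(r+2) = r·(r+1)·(r+2)·[(r+3) − (r-1)] = 4·r·(r+1)·(r+2). The product of 3 consecutive integers is divisible by (3)! = 6, so h(r+1) − h(r) is divisible by 4·6 = 24. By the inductive hypothesis 24 | h(r), hence 24 | h(r+1).
Hence, by induction on m, the claim holds for every m ≥ 2.
Therefore the largest such d is 24.

d = 24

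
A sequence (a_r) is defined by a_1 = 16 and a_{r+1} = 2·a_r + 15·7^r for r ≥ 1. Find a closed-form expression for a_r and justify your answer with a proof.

Computing the first terms: a_1 = 16, a_2 = 137, a_3 = 1009. This suggests a_r = -5·2^(r - 1) + 3·7^r.
For the base case r = 1: the formula gives 16 = 16 = a_1.
For the inductive step, assume it holds for an arbitrary p ≥ 1, so a_p = -5·2^(p - 1) + 3·7^p.
Then a_{p+1} = 2·a_p + 15·7^p = 2·(-5·2^(p - 1) + 3·7^p) + 15·7^p = -5·2^p + 3·7^(p + 1) = -5·2^((p+1) - 1) + 3·7^(p+1),
which is the claimed formula at r = p+1.
By the principle of mathematical induction, the result holds for all r ≥ 1.

a_r = -5·2^(r - 1) + 3·7^r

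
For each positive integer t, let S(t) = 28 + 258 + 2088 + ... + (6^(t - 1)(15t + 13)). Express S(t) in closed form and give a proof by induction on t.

S(t) = 6^t(3t + 2) - 2

We claim S(t) = 6^t(3t + 2) - 2 for all t ≥ 1.
Base step (t = 1): S(1) = 28, and the closed form gives 28. They agree.
For the inductive step, assume it holds for an arbitrary i ≥ 1, so S(i) = 6^i(3i + 2) - 2.
Then S(i+1) = S(i) + (6^i(15i + 28)) = (6^i(3i + 2) - 2) + (6^i(15i + 28)).
Simplifying, S(i+1) = 18·6^i·i + 30·6^i - 2 = 6^(i+1)(3(i+1) + 2) - 2,
which is the closed form with t = i+1.
By the principle of mathematical induction, the result holds for all t ≥ 1.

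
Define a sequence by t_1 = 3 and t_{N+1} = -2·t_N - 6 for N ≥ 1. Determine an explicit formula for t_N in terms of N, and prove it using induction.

t_N = 5(-2)^(N - 1) - 2

Computing the first terms: t_1 = 3, t_2 = -12, t_3 = 18. This suggests t_N = 5(-2)^(N - 1) - 2.
For the base case N = 1: the formula gives 3 = 3 = t_1.
Suppose the result is true for N = j, so t_j = 5(-2)^(j - 1) - 2.
Then t_{j+1} = -2·t_j - 6 = -2·(5(-2)^(j - 1) - 2) - 6 = 5(-2)^j - 2 = 5(-2)^((j+1) - 1) - 2,
which is the claimed formula at N = j+1.
By induction, the statement is established for all N ≥ 1.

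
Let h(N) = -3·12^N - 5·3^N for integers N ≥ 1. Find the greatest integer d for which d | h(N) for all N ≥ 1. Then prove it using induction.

Computing the first values: h(1) = -51 and h(2) = -477; gcd(-51, -477) = 3, so d ≤ 3.
We prove 3 | -3·12^N - 5·3^N for all N ≥ 1 by induction on N.
Base step (N = 1): h(1) = -51 = 3·(-17), so 3 | h(1).
For the inductive step, assume it holds for an arbitrary k ≥ 1, i.e. 3 | h(k). Then
h(k+1) − 12·h(k) = (-3·12^(k+1) - 5·3^(k+1)) − 12·(-3·12^k - 5·3^k) = (-5)·3^k·(3 − 12) = (45)·3^k. Since 3 | h(k) by the inductive hypothesis, 3 | 12·h(k); and 3 | 45 since 45 = 3·15. Therefore 3 | h(k+1).
By induction, the statement is established for all N ≥ 1.
Therefore the largest such d is 3.

d = 3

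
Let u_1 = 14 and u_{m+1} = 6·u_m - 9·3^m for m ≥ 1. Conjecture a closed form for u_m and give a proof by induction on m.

u_m = 3^(m + 1) + 5·6^(m - 1)

Computing the first terms: u_1 = 14, u_2 = 57, u_3 = 261. This suggests u_m = 3^(m + 1) + 5·6^(m - 1).
When m = 1: the formula gives 14 = 14 = u_1.
Inductive step: assume the claim holds for m = r, so u_r = 3^(r + 1) + 5·6^(r - 1).
Then u_{r+1} = 6·u_r - 9·3^r = 6·(3^(r + 1) + 5·6^(r - 1)) - 9·3^r = 3^(r + 2) + 5·6^r = 3^((r+1) + 1) + 5·6^((r+1) - 1),
which is the claimed formula at m = r+1.
By the principle of mathematical induction, the result holds for all m ≥ 1.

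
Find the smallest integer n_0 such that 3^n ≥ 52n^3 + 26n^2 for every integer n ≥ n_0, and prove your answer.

n_0 = 10

At n = 9: 19683 < 40014, so the inequality fails and n_0 ≥ 10. We prove 3^n ≥ 52n^3 + 26n^2 for all n ≥ 10.
When n = 10: 3^n = 59049 and 52n^3 + 26n^2 = 54600, so 59049 ≥ 54600.
Inductive step: assume the claim holds for n = m, so 3^m ≥ 52m^3 + 26m^2.
Then 3^(m + 1) = 3·(3^m) ≥ 3·(52m^3 + 26m^2).
Also, for m ≥ 10 we have 3·(52m^3 + 26m^2) ≥ 52(m+1)^3 + 26(m+1)^2, since 3·(52m^3 + 26m^2) − (52(m+1)^3 + 26(m+1)^2) = 104m^3 - 104m^2 - 208m - 78, which is nonnegative for all m ≥ 10.
Combining, 3^(m + 1) ≥ 52(m+1)^3 + 26(m+1)^2.
This completes the induction.
Hence the smallest such n_0 is 10.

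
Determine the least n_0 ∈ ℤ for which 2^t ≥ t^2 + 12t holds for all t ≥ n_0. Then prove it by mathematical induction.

n_0 = 8

At t = 7: 128 < 133, so the inequality fails and n_0 ≥ 8. We prove 2^t ≥ t^2 + 12t for all t ≥ 8.
Base case (t = 8): 2^t = 256 and t^2 + 12t = 160, so 256 ≥ 160.
Suppose the result is true for t = p, so 2^p ≥ p^2 + 12p.
Then 2^(p + 1) = 2·(2^p) ≥ 2·(p^2 + 12p).
Also, for p ≥ 8 we have 2·(p^2 + 12p) ≥ (p+1)^2 + 12(p+1), since 2·(p^2 + 12p) − ((p+1)^2 + 12(p+1)) = p^2 + 10p - 13, which is nonnegative for all p ≥ 8.
Combining, 2^(p + 1) ≥ (p+1)^2 + 12(p+1).
Hence, by induction on t, the claim holds for every t ≥ 8.
Hence the smallest such n_0 is 8.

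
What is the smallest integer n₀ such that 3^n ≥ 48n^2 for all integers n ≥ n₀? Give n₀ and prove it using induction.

At n = 7: 2187 < 2352, so the inequality fails and n₀ ≥ 8. We prove 3^n ≥ 48n^2 for all n ≥ 8.
When n = 8: 3^n = 6561 and 48n^2 = 3072, so 6561 ≥ 3072.
Inductive step: suppose the statement holds for some i ≥ 8, so 3^i ≥ 48i^2.
Then 3^(i + 1) = 3·(3^i) ≥ 3·(48i^2).
Also, for i ≥ 8 we have 3·(48i^2) ≥ 48(i+1)^2, since 3 ≥ (1 + 1/i)^2 for all i ≥ 8.
Combining, 3^(i + 1) ≥ 48(i+1)^2.
By induction, the statement is established for all n ≥ 8.
Hence the smallest such n₀ is 8.

n₀ = 8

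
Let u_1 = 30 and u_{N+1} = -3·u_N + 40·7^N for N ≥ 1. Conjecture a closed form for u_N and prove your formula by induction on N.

u_N = 2(-3)^(N - 1) + 4·7^N

Computing the first terms: u_1 = 30, u_2 = 190, u_3 = 1390. This suggests u_N = 2(-3)^(N - 1) + 4·7^N.
For the base case N = 1: the formula gives 30 = 30 = u_1.
For the inductive step, assume it holds for an arbitrary m ≥ 1, so u_m = 2(-3)^(m - 1) + 4·7^m.
Then u_{m+1} = -3·u_m + 40·7^m = -3·(2(-3)^(m - 1) + 4·7^m) + 40·7^m = 2(-3)^m + 4·7^(m + 1) = 2(-3)^((m+1) - 1) + 4·7^(m+1),
which is the claimed formula at N = m+1.
By induction, the statement is established for all N ≥ 1.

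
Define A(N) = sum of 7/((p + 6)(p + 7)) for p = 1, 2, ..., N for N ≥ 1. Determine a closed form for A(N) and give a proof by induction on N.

We claim A(N) = N/(N + 7) for all N ≥ 1.
Base case (N = 1): A(1) = 1/8, and the closed form gives 1/8. They agree.
Inductive step: suppose the statement holds for some p ≥ 1, so A(p) = p/(p + 7).
Then A(p+1) = A(p) + (7/((p + 7)(p + 8))) = (p/(p + 7)) + (7/((p + 7)(p + 8))).
Simplifying, A(p+1) = (p + 1)/(p + 8) = (p+1)/((p+1) + 7),
which is the closed form with N = p+1.
By the principle of mathematical induction, the result holds for all N ≥ 1.

A(N) = N/(N + 7)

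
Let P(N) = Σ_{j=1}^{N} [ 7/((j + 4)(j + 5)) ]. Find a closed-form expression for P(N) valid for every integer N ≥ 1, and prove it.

P(N) = 7N/(5(N + 5))

We claim P(N) = 7N/(5(N + 5)) for all N ≥ 1.
For the base case N = 1: P(1) = 7/30, and the closed form gives 7/30. They agree.
For the inductive step, assume it holds for an arbitrary j ≥ 1, so P(j) = 7j/(5(j + 5)).
Then P(j+1) = P(j) + (7/((j + 5)(j + 6))) = (7j/(5(j + 5))) + (7/((j + 5)(j + 6))).
Simplifying, P(j+1) = 7(j + 1)/(5(j + 6)) = 7(j+1)/(5((j+1) + 5)),
which is the closed form with N = j+1.
This completes the induction.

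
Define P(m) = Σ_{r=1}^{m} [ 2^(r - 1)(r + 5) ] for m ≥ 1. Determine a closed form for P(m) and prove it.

We claim P(m) = 2^m(m + 4) - 4 for all m ≥ 1.
When m = 1: P(1) = 6, and the closed form gives 6. They agree.
For the inductive step, assume it holds for an arbitrary r ≥ 1, so P(r) = 2^r(r + 4) - 4.
Then P(r+1) = P(r) + (2^r(r + 6)) = (2^r(r + 4) - 4) + (2^r(r + 6)).
Simplifying, P(r+1) = 2·2^r·r + 10·2^r - 4 = 2^(r+1)((r+1) + 4) - 4,
which is the closed form with m = r+1.
By the principle of mathematical induction, the result holds for all m ≥ 1.

P(m) = 2^m(m + 4) - 4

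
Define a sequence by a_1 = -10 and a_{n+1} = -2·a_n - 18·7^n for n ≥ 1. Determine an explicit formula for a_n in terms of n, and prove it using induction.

Computing the first terms: a_1 = -10, a_2 = -106, a_3 = -670. This suggests a_n = (-2)^(n + 1) - 2·7^n.
When n = 1: the formula gives -10 = -10 = a_1.
Inductive step: assume the claim holds for n = m, so a_m = (-2)^(m + 1) - 2·7^m.
Then a_{m+1} = -2·a_m - 18·7^m = -2·((-2)^(m + 1) - 2·7^m) - 18·7^m = (-2)^(m + 2) - 2·7^(m + 1) = (-2)^((m+1) + 1) - 2·7^(m+1),
which is the claimed formula at n = m+1.
By induction, the statement is established for all n ≥ 1.

a_n = (-2)^(n + 1) - 2·7^n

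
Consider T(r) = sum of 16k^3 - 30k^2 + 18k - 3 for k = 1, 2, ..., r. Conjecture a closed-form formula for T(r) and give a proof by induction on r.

T(r) = r(2r - 1)(2r^2 - 1)

We claim T(r) = r(2r - 1)(2r^2 - 1) for all r ≥ 1.
Base step (r = 1): T(1) = 1, and the closed form gives 1. They agree.
For the inductive step, assume it holds for an arbitrary k ≥ 1, so T(k) = k(4k^3 - 2k^2 - 2k + 1).
Then T(k+1) = T(k) + (16k^3 + 18k^2 + 6k + 1) = (k(4k^3 - 2k^2 - 2k + 1)) + (16k^3 + 18k^2 + 6k + 1).
Simplifying, T(k+1) = (k + 1)(2k + 1)(2k^2 + 4k + 1) = (k+1)(2(k+1) - 1)(2(k+1)^2 - 1),
which is the closed form with r = k+1.
This completes the induction.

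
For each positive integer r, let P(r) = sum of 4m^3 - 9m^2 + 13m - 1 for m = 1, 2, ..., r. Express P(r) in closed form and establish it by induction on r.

P(r) = r(r^3 - r^2 + 3r + 4)

We claim P(r) = r(r^3 - r^2 + 3r + 4) for all r ≥ 1.
Base case (r = 1): P(1) = 7, and the closed form gives 7. They agree.
Inductive step: suppose the statement holds for some m ≥ 1, so P(m) = m(m^3 - m^2 + 3m + 4).
Then P(m+1) = P(m) + (4m^3 + 3m^2 + 7m + 7) = (m(m^3 - m^2 + 3m + 4)) + (4m^3 + 3m^2 + 7m + 7).
Simplifying, P(m+1) = (m + 1)(m^3 + 2m^2 + 4m + 7) = (m+1)((m+1)^3 - (m+1)^2 + 3(m+1) + 4),
which is the closed form with r = m+1.
Hence, by induction on r, the claim holds for every r ≥ 1.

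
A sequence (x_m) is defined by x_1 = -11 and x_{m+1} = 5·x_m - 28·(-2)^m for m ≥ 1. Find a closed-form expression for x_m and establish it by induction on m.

Computing the first terms: x_1 = -11, x_2 = 1, x_3 = -107. This suggests x_m = (-2)^(m + 2) - 3·5^(m - 1).
When m = 1: the formula gives -11 = -11 = x_1.
Inductive step: suppose the statement holds for some j ≥ 1, so x_j = (-2)^(j + 2) - 3·5^(j - 1).
Then x_{j+1} = 5·x_j - 28·(-2)^j = 5·((-2)^(j + 2) - 3·5^(j - 1)) - 28·(-2)^j = (-2)^(j + 3) - 3·5^j = (-2)^((j+1) + 2) - 3·5^((j+1) - 1),
which is the claimed formula at m = j+1.
Hence, by induction on m, the claim holds for every m ≥ 1.

x_m = (-2)^(m + 2) - 3·5^(m - 1)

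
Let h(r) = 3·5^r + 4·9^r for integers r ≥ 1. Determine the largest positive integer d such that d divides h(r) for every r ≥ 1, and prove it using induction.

Computing the first values: h(1) = 51 and h(2) = 399; gcd(51, 399) = 3, so d ≤ 3.
We prove 3 | 3·5^r + 4·9^r for all r ≥ 1 by induction on r.
When r = 1: h(1) = 51 = 3·(17), so 3 | h(1).
Inductive step: assume the claim holds for r = k, i.e. 3 | h(k). Then
h(k+1) − 9·h(k) = (3·5^(k+1) + 4·9^(k+1)) − 9·(3·5^k + 4·9^k) = (3)·5^k·(5 − 9) = (-12)·5^k. Since 3 | h(k) by the inductive hypothesis, 3 | 9·h(k); and 3 | -12 since -12 = 3·-4. Therefore 3 | h(k+1).
By induction, the statement is established for all r ≥ 1.
Therefore the largest such d is 3.

d = 3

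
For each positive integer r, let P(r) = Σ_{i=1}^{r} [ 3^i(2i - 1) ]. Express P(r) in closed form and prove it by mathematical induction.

P(r) = 3·3^r(r - 1) + 3

We claim P(r) = 3·3^r(r - 1) + 3 for all r ≥ 1.
For the base case r = 1: P(1) = 3, and the closed form gives 3. They agree.
Inductive step: suppose the statement holds for some i ≥ 1, so P(i) = 3·3^i(i - 1) + 3.
Then P(i+1) = P(i) + (3^(i + 1)(2i + 1)) = (3·3^i(i - 1) + 3) + (3^(i + 1)(2i + 1)).
Simplifying, P(i+1) = 9·3^i·i + 3 = 3·3^(i+1)((i+1) - 1) + 3,
which is the closed form with r = i+1.
By the principle of mathematical induction, the result holds for all r ≥ 1.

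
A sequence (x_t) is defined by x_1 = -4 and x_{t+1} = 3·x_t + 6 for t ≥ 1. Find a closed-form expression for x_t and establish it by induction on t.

x_t = -3^(t - 1) - 3

Computing the first terms: x_1 = -4, x_2 = -6, x_3 = -12. This suggests x_t = -3^(t - 1) - 3.
Base step (t = 1): the formula gives -4 = -4 = x_1.
Inductive step: assume the claim holds for t = m, so x_m = -3^(m - 1) - 3.
Then x_{m+1} = 3·x_m + 6 = 3·(-3^(m - 1) - 3) + 6 = -3^m - 3 = -3^((m+1) - 1) - 3,
which is the claimed formula at t = m+1.
Hence, by induction on t, the claim holds for every t ≥ 1.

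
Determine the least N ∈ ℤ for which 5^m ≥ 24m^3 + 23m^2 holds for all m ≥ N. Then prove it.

N = 6

At m = 5: 3125 < 3575, so the inequality fails and N ≥ 6. We prove 5^m ≥ 24m^3 + 23m^2 for all m ≥ 6.
Base case (m = 6): 5^m = 15625 and 24m^3 + 23m^2 = 6012, so 15625 ≥ 6012.
Suppose the result is true for m = j, so 5^j ≥ 24j^3 + 23j^2.
Then 5^(j + 1) = 5·(5^j) ≥ 5·(24j^3 + 23j^2).
Also, for j ≥ 6 we have 5·(24j^3 + 23j^2) ≥ 24(j+1)^3 + 23(j+1)^2, since 5·(24j^3 + 23j^2) − (24(j+1)^3 + 23(j+1)^2) = 96j^3 + 20j^2 - 118j - 47, which is nonnegative for all j ≥ 6.
Combining, 5^(j + 1) ≥ 24(j+1)^3 + 23(j+1)^2.
Hence, by induction on m, the claim holds for every m ≥ 6.
Hence the smallest such N is 6.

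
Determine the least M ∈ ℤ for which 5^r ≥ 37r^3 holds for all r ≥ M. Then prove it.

At r = 5: 3125 < 4625, so the inequality fails and M ≥ 6. We prove 5^r ≥ 37r^3 for all r ≥ 6.
Base step (r = 6): 5^r = 15625 and 37r^3 = 7992, so 15625 ≥ 7992.
Inductive step: assume the claim holds for r = j, so 5^j ≥ 37j^3.
Then 5^(j + 1) = 5·(5^j) ≥ 5·(37j^3).
Also, for j ≥ 6 we have 5·(37j^3) ≥ 37(j+1)^3, since 5 ≥ (1 + 1/j)^3 for all j ≥ 6.
Combining, 5^(j + 1) ≥ 37(j+1)^3.
Hence, by induction on r, the claim holds for every r ≥ 6.
Hence the smallest such M is 6.

M = 6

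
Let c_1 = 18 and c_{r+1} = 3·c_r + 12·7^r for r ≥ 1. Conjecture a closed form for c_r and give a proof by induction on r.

c_r = -3^r + 3·7^r

Computing the first terms: c_1 = 18, c_2 = 138, c_3 = 1002. This suggests c_r = -3^r + 3·7^r.
For the base case r = 1: the formula gives 18 = 18 = c_1.
Inductive step: suppose the statement holds for some i ≥ 1, so c_i = -3^i + 3·7^i.
Then c_{i+1} = 3·c_i + 12·7^i = 3·(-3^i + 3·7^i) + 12·7^i = -3^(i + 1) + 3·7^(i + 1),
which is the claimed formula at r = i+1.
By the principle of mathematical induction, the result holds for all r ≥ 1.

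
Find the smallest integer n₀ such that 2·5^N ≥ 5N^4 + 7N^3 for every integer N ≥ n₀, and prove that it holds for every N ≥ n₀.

At N = 4: 1250 < 1728, so the inequality fails and n₀ ≥ 5. We prove 2·5^N ≥ 5N^4 + 7N^3 for all N ≥ 5.
When N = 5: 2·5^N = 6250 and 5N^4 + 7N^3 = 4000, so 6250 ≥ 4000.
For the inductive step, assume it holds for an arbitrary i ≥ 5, so 2·5^i ≥ 5i^4 + 7i^3.
Then 2·5^(i + 1) = 5·(2·5^i) ≥ 5·(5i^4 + 7i^3).
Also, for i ≥ 5 we have 5·(5i^4 + 7i^3) ≥ 5(i+1)^4 + 7(i+1)^3, since 5·(5i^4 + 7i^3) − (5(i+1)^4 + 7(i+1)^3) = 20i^4 + 8i^3 - 51i^2 - 41i - 12, which is nonnegative for all i ≥ 5.
Combining, 2·5^(i + 1) ≥ 5(i+1)^4 + 7(i+1)^3.
Hence, by induction on N, the claim holds for every N ≥ 5.
Hence the smallest such n₀ is 5.

n₀ = 5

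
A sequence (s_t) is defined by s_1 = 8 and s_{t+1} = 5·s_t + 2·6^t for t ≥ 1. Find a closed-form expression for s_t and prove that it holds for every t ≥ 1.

Computing the first terms: s_1 = 8, s_2 = 52, s_3 = 332. This suggests s_t = -4·5^(t - 1) + 2·6^t.
For the base case t = 1: the formula gives 8 = 8 = s_1.
For the inductive step, assume it holds for an arbitrary j ≥ 1, so s_j = -4·5^(j - 1) + 2·6^j.
Then s_{j+1} = 5·s_j + 2·6^j = 5·(-4·5^(j - 1) + 2·6^j) + 2·6^j = -4·5^j + 2·6^(j + 1) = -4·5^((j+1) - 1) + 2·6^(j+1),
which is the claimed formula at t = j+1.
By the principle of mathematical induction, the result holds for all t ≥ 1.

s_t = -4·5^(t - 1) + 2·6^t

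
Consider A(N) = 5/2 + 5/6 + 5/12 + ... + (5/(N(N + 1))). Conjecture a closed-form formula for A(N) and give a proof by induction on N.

We claim A(N) = 5N/(N + 1) for all N ≥ 1.
Base step (N = 1): A(1) = 5/2, and the closed form gives 5/2. They agree.
Suppose the result is true for N = k, so A(k) = 5k/(k + 1).
Then A(k+1) = A(k) + (5/((k + 1)(k + 2))) = (5k/(k + 1)) + (5/((k + 1)(k + 2))).
Simplifying, A(k+1) = 5(k + 1)/(k + 2) = 5(k+1)/((k+1) + 1),
which is the closed form with N = k+1.
This completes the induction.

A(N) = 5N/(N + 1)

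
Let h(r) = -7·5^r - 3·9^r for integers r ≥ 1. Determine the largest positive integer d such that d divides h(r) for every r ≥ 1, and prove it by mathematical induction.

Computing the first values: h(1) = -62 and h(2) = -418; gcd(-62, -418) = 2, so d ≤ 2.
We prove 2 | -7·5^r - 3·9^r for all r ≥ 1 by induction on r.
Base step (r = 1): h(1) = -62 = 2·(-31), so 2 | h(1).
Suppose the result is true for r = k, i.e. 2 | h(k). Then
h(k+1) − 9·h(k) = (-7·5^(k+1) - 3·9^(k+1)) − 9·(-7·5^k - 3·9^k) = (-7)·5^k·(5 − 9) = (28)·5^k. Since 2 | h(k) by the inductive hypothesis, 2 | 9·h(k); and 2 | 28 since 28 = 2·14. Therefore 2 | h(k+1).
By induction, the statement is established for all r ≥ 1.
Therefore the largest such d is 2.

d = 2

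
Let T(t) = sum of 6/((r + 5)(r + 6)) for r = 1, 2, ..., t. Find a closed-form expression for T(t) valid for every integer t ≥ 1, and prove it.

T(t) = t/(t + 6)

We claim T(t) = t/(t + 6) for all t ≥ 1.
When t = 1: T(1) = 1/7, and the closed form gives 1/7. They agree.
For the inductive step, assume it holds for an arbitrary r ≥ 1, so T(r) = r/(r + 6).
Then T(r+1) = T(r) + (6/((r + 6)(r + 7))) = (r/(r + 6)) + (6/((r + 6)(r + 7))).
Simplifying, T(r+1) = (r + 1)/(r + 7) = (r+1)/((r+1) + 6),
which is the closed form with t = r+1.
By the principle of mathematical induction, the result holds for all t ≥ 1.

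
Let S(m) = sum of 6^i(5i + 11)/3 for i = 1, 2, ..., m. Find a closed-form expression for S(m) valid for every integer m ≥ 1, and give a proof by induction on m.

We claim S(m) = 2·6^m(m + 2) - 4 for all m ≥ 1.
Base case (m = 1): S(1) = 32, and the closed form gives 32. They agree.
Inductive step: suppose the statement holds for some i ≥ 1, so S(i) = 2·6^i(i + 2) - 4.
Then S(i+1) = S(i) + (6^i(10i + 32)) = (2·6^i(i + 2) - 4) + (6^i(10i + 32)).
Simplifying, S(i+1) = 12·6^i·i + 36·6^i - 4 = 2·6^(i+1)((i+1) + 2) - 4,
which is the closed form with m = i+1.
By the principle of mathematical induction, the result holds for all m ≥ 1.

S(m) = 2·6^m(m + 2) - 4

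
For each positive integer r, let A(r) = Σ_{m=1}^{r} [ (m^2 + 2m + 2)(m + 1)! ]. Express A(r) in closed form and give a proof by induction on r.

We claim A(r) = (r + 1)(r + 2)! - 2 for all r ≥ 1.
For the base case r = 1: A(1) = 10, and the closed form gives 10. They agree.
Suppose the result is true for r = m, so A(m) = (m + 1)(m + 2)! - 2.
Then A(m+1) = A(m) + ((m^2 + 4m + 5)(m + 2)!) = ((m + 1)(m + 2)! - 2) + ((m^2 + 4m + 5)(m + 2)!).
Simplifying, A(m+1) = ((m+1) + 1)((m+1) + 2)! - 2,
which is the closed form with r = m+1.
This completes the induction.

A(r) = (r + 1)(r + 2)! - 2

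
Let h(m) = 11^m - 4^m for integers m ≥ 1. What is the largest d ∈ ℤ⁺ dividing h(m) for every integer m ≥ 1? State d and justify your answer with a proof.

d = 7

Computing the first values: h(1) = 7 and h(2) = 105; gcd(7, 105) = 7, so d ≤ 7.
We prove 7 | 11^m - 4^m for all m ≥ 1 by induction on m.
Base case (m = 1): h(1) = 7 = 7·(1), so 7 | h(1).
For the inductive step, assume it holds for an arbitrary j ≥ 1, i.e. 7 | h(j). Then
11^{j+1} − 4^{j+1} = 11·11^j − 4·4^j = 11·(11^j − 4^j) + (7)·4^j. The first term is divisible by 7 by the inductive hypothesis, and the second term (7)·4^j is divisible by 7 since 7 | 7. Hence 7 | h(j+1).
By the principle of mathematical induction, the result holds for all m ≥ 1.
Therefore the largest such d is 7.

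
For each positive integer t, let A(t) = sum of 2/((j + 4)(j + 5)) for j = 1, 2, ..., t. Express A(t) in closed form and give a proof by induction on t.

We claim A(t) = 2t/(5(t + 5)) for all t ≥ 1.
For the base case t = 1: A(1) = 1/15, and the closed form gives 1/15. They agree.
For the inductive step, assume it holds for an arbitrary j ≥ 1, so A(j) = 2j/(5(j + 5)).
Then A(j+1) = A(j) + (2/((j + 5)(j + 6))) = (2j/(5(j + 5))) + (2/((j + 5)(j + 6))).
Simplifying, A(j+1) = 2(j + 1)/(5(j + 6)) = 2(j+1)/(5((j+1) + 5)),
which is the closed form with t = j+1.
By the principle of mathematical induction, the result holds for all t ≥ 1.

A(t) = 2t/(5(t + 5))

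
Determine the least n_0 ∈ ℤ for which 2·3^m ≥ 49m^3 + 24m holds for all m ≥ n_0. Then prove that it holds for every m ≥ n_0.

n_0 = 9

At m = 8: 13122 < 25280, so the inequality fails and n_0 ≥ 9. We prove 2·3^m ≥ 49m^3 + 24m for all m ≥ 9.
Base step (m = 9): 2·3^m = 39366 and 49m^3 + 24m = 35937, so 39366 ≥ 35937.
Inductive step: assume the claim holds for m = r, so 2·3^r ≥ 49r^3 + 24r.
Then 2·3^(r + 1) = 3·(2·3^r) ≥ 3·(49r^3 + 24r).
Also, for r ≥ 9 we have 3·(49r^3 + 24r) ≥ 49(r+1)^3 + 24(r+1), since 3·(49r^3 + 24r) − (49(r+1)^3 + 24(r+1)) = 98r^3 - 147r^2 - 99r - 73, which is nonnegative for all r ≥ 9.
Combining, 2·3^(r + 1) ≥ 49(r+1)^3 + 24(r+1).
By induction, the statement is established for all m ≥ 9.
Hence the smallest such n_0 is 9.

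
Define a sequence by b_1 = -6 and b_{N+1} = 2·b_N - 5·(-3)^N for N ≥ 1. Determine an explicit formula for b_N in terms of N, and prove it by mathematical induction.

Computing the first terms: b_1 = -6, b_2 = 3, b_3 = -39. This suggests b_N = (-3)^N - 3·2^(N - 1).
Base step (N = 1): the formula gives -6 = -6 = b_1.
Inductive step: assume the claim holds for N = i, so b_i = (-3)^i - 3·2^(i - 1).
Then b_{i+1} = 2·b_i - 5·(-3)^i = 2·((-3)^i - 3·2^(i - 1)) - 5·(-3)^i = (-3)^(i + 1) - 3·2^i = (-3)^(i+1) - 3·2^((i+1) - 1),
which is the claimed formula at N = i+1.
This completes the induction.

b_N = (-3)^N - 3·2^(N - 1)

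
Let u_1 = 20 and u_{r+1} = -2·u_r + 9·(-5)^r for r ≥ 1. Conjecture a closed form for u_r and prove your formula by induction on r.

Computing the first terms: u_1 = 20, u_2 = -85, u_3 = 395. This suggests u_r = 5(-2)^(r - 1) - 3(-5)^r.
Base step (r = 1): the formula gives 20 = 20 = u_1.
Inductive step: suppose the statement holds for some k ≥ 1, so u_k = 5(-2)^(k - 1) - 3(-5)^k.
Then u_{k+1} = -2·u_k + 9·(-5)^k = -2·(5(-2)^(k - 1) - 3(-5)^k) + 9·(-5)^k = 5(-2)^k - 3(-5)^(k + 1) = 5(-2)^((k+1) - 1) - 3(-5)^(k+1),
which is the claimed formula at r = k+1.
This completes the induction.

u_r = 5(-2)^(r - 1) - 3(-5)^r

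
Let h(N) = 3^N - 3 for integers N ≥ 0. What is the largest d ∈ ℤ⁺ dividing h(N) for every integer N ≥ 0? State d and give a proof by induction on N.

d = 2

Computing the first values: h(0) = -2 and h(1) = 0; gcd(-2, 0) = 2, so d ≤ 2.
We prove 2 | 3^N - 3 for all N ≥ 0 by induction on N.
For the base case N = 0: h(0) = -2 = 2·(-1), so 2 | h(0).
Inductive step: assume the claim holds for N = i, i.e. 2 | h(i). Then
h(i+1) = 3^(i+1) - 3 = 3·(3^i - 3) + 6 = 3·h(i) + 6. The first term is divisible by 2 by the inductive hypothesis, and 6 is divisible by 2. Hence 2 | h(i+1).
By the principle of mathematical induction, the result holds for all N ≥ 0.
Therefore the largest such d is 2.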